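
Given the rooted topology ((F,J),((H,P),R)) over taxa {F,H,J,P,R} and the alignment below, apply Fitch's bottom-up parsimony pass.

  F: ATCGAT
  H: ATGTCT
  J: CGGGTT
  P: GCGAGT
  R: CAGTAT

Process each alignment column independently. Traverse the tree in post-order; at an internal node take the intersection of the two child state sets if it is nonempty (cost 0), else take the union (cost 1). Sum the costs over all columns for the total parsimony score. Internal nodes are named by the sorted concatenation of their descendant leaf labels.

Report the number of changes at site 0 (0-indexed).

3

[col 0] FJ: children F:{A}, J:{C} ∪→ {A,C}; cost 1
[col 0] HP: children H:{A}, P:{G} ∪→ {A,G}; cost 1
[col 0] HPR: children HP:{A,G}, R:{C} ∪→ {A,C,G}; cost 1
[col 0] FHJPR: children FJ:{A,C}, HPR:{A,C,G} ∩→ {A,C}; cost 0
[col 1] FJ: children F:{T}, J:{G} ∪→ {G,T}; cost 1
[col 1] HP: children H:{T}, P:{C} ∪→ {C,T}; cost 1
[col 1] HPR: children HP:{C,T}, R:{A} ∪→ {A,C,T}; cost 1
[col 1] FHJPR: children FJ:{G,T}, HPR:{A,C,T} ∩→ {T}; cost 0
[col 2] FJ: children F:{C}, J:{G} ∪→ {C,G}; cost 1
[col 2] HP: children H:{G}, P:{G} ∩→ {G}; cost 0
[col 2] HPR: children HP:{G}, R:{G} ∩→ {G}; cost 0
[col 2] FHJPR: children FJ:{C,G}, HPR:{G} ∩→ {G}; cost 0
[col 3] FJ: children F:{G}, J:{G} ∩→ {G}; cost 0
[col 3] HP: children H:{T}, P:{A} ∪→ {A,T}; cost 1
[col 3] HPR: children HP:{A,T}, R:{T} ∩→ {T}; cost 0
[col 3] FHJPR: children FJ:{G}, HPR:{T} ∪→ {G,T}; cost 1
[col 4] FJ: children F:{A}, J:{T} ∪→ {A,T}; cost 1
[col 4] HP: children H:{C}, P:{G} ∪→ {C,G}; cost 1
[col 4] HPR: children HP:{C,G}, R:{A} ∪→ {A,C,G}; cost 1
[col 4] FHJPR: children FJ:{A,T}, HPR:{A,C,G} ∩→ {A}; cost 0
[col 5] FJ: children F:{T}, J:{T} ∩→ {T}; cost 0
[col 5] HP: children H:{T}, P:{T} ∩→ {T}; cost 0
[col 5] HPR: children HP:{T}, R:{T} ∩→ {T}; cost 0
[col 5] FHJPR: children FJ:{T}, HPR:{T} ∩→ {T}; cost 0
per-site changes: [3, 3, 1, 2, 3, 0]; total = 12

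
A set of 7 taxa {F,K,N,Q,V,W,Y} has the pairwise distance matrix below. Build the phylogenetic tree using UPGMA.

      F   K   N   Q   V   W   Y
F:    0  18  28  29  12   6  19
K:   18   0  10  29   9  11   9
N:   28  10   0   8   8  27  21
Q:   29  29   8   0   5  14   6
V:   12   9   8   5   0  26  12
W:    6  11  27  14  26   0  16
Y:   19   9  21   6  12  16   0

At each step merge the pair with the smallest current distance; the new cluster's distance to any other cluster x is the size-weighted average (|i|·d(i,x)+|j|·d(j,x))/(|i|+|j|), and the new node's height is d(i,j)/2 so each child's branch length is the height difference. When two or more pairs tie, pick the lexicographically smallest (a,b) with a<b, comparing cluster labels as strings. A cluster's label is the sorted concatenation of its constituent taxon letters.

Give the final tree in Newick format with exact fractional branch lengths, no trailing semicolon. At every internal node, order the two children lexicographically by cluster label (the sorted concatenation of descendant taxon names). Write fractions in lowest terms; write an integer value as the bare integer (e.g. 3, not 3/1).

1. join Q+V (d=5) ⇒ QV; edges |Q|=5/2, |V|=5/2
  updated: d(F,QV)=41/2, d(K,QV)=19, d(N,QV)=8, d(QV,W)=20, d(QV,Y)=9
2. join F+W (d=6) ⇒ FW; edges |F|=3, |W|=3
  updated: d(FW,K)=29/2, d(FW,N)=55/2, d(FW,QV)=81/4, d(FW,Y)=35/2
3. join N+QV (d=8) ⇒ NQV; edges |N|=4, |QV|=3/2
  updated: d(FW,NQV)=68/3, d(K,NQV)=16, d(NQV,Y)=13
4. join K+Y (d=9) ⇒ KY; edges |K|=9/2, |Y|=9/2
  updated: d(FW,KY)=16, d(KY,NQV)=29/2
5. join KY+NQV (d=29/2) ⇒ KNQVY; edges |KY|=11/4, |NQV|=13/4
  updated: d(FW,KNQVY)=20
6. join FW+KNQVY (d=20) ⇒ FKNQVWY; edges |FW|=7, |KNQVY|=11/4
final tree: ((F:3,W:3):7,((K:9/2,Y:9/2):11/4,(N:4,(Q:5/2,V:5/2):3/2):13/4):11/4)
total length: 165/4

((F:3,W:3):7,((K:9/2,Y:9/2):11/4,(N:4,(Q:5/2,V:5/2):3/2):13/4):11/4)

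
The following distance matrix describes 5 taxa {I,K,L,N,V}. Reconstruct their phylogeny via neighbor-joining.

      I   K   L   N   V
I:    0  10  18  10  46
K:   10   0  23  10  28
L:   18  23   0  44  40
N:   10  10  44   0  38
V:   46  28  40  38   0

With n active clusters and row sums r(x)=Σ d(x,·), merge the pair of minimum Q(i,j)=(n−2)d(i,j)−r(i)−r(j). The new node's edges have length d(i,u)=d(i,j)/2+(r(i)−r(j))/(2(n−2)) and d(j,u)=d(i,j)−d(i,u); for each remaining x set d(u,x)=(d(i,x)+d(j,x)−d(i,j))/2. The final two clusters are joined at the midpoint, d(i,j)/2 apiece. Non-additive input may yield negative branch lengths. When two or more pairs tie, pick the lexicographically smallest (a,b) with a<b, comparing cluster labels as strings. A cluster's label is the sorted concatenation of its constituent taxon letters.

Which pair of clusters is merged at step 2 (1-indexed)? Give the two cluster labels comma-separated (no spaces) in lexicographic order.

I,N

iteration 1: select L,V (d=40, Q=-157); attach at lengths (31/2, 49/2); label the merged cluster LV
  updated: d(I,LV)=12, d(K,LV)=11/2, d(LV,N)=21
iteration 2: select I,N (d=10, Q=-53); attach at lengths (11/4, 29/4); label the merged cluster IN
  updated: d(IN,K)=5, d(IN,LV)=23/2
iteration 3: select IN,K (d=5, Q=-22); attach at lengths (11/2, -1/2); label the merged cluster IKN
  updated: d(IKN,LV)=6
iteration 4: select IKN,LV (d=6); attach at lengths (3, 3); label the merged cluster IKLNV
final tree: (((I:11/4,N:29/4):11/2,K:-1/2):3,(L:31/2,V:49/2):3)
total length: 61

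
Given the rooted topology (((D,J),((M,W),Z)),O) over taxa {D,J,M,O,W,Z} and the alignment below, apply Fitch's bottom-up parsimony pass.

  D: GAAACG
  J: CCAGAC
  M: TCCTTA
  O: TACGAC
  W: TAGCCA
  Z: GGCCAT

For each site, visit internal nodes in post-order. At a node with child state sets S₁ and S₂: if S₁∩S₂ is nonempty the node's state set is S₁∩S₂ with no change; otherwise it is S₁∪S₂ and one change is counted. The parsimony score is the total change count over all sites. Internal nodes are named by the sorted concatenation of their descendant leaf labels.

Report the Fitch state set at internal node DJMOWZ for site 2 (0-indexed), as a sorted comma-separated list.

site 0, node DJ: D={G} ∪ J={C} → {C,G} (+1)
site 0, node MW: M={T} ∩ W={T} → {T} (+0)
site 0, node MWZ: MW={T} ∪ Z={G} → {G,T} (+1)
site 0, node DJMWZ: DJ={C,G} ∩ MWZ={G,T} → {G} (+0)
site 0, node DJMOWZ: DJMWZ={G} ∪ O={T} → {G,T} (+1)
site 1, node DJ: D={A} ∪ J={C} → {A,C} (+1)
site 1, node MW: M={C} ∪ W={A} → {A,C} (+1)
site 1, node MWZ: MW={A,C} ∪ Z={G} → {A,C,G} (+1)
site 1, node DJMWZ: DJ={A,C} ∩ MWZ={A,C,G} → {A,C} (+0)
site 1, node DJMOWZ: DJMWZ={A,C} ∩ O={A} → {A} (+0)
site 2, node DJ: D={A} ∩ J={A} → {A} (+0)
site 2, node MW: M={C} ∪ W={G} → {C,G} (+1)
site 2, node MWZ: MW={C,G} ∩ Z={C} → {C} (+0)
site 2, node DJMWZ: DJ={A} ∪ MWZ={C} → {A,C} (+1)
site 2, node DJMOWZ: DJMWZ={A,C} ∩ O={C} → {C} (+0)
site 3, node DJ: D={A} ∪ J={G} → {A,G} (+1)
site 3, node MW: M={T} ∪ W={C} → {C,T} (+1)
site 3, node MWZ: MW={C,T} ∩ Z={C} → {C} (+0)
site 3, node DJMWZ: DJ={A,G} ∪ MWZ={C} → {A,C,G} (+1)
site 3, node DJMOWZ: DJMWZ={A,C,G} ∩ O={G} → {G} (+0)
site 4, node DJ: D={C} ∪ J={A} → {A,C} (+1)
site 4, node MW: M={T} ∪ W={C} → {C,T} (+1)
site 4, node MWZ: MW={C,T} ∪ Z={A} → {A,C,T} (+1)
site 4, node DJMWZ: DJ={A,C} ∩ MWZ={A,C,T} → {A,C} (+0)
site 4, node DJMOWZ: DJMWZ={A,C} ∩ O={A} → {A} (+0)
site 5, node DJ: D={G} ∪ J={C} → {C,G} (+1)
site 5, node MW: M={A} ∩ W={A} → {A} (+0)
site 5, node MWZ: MW={A} ∪ Z={T} → {A,T} (+1)
site 5, node DJMWZ: DJ={C,G} ∪ MWZ={A,T} → {A,C,G,T} (+1)
site 5, node DJMOWZ: DJMWZ={A,C,G,T} ∩ O={C} → {C} (+0)
per-site changes: [3, 3, 2, 3, 3, 3]; total = 17

C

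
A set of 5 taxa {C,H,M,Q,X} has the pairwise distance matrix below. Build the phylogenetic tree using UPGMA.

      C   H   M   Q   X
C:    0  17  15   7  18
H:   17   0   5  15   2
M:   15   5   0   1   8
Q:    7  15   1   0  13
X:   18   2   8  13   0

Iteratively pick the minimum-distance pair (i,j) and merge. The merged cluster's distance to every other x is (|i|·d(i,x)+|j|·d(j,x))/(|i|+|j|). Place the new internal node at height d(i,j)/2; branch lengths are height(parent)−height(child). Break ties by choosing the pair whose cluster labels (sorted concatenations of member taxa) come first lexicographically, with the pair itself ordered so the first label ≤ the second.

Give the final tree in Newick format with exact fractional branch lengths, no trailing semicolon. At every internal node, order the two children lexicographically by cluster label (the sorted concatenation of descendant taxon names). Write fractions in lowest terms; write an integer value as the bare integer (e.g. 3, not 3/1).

(C:57/8,((H:1,X:1):33/8,(M:1/2,Q:1/2):37/8):2)

step 1: merge (M,Q) at d=1; branch lengths M→1/2, Q→1/2; new cluster MQ
  updated: d(C,MQ)=11, d(H,MQ)=10, d(MQ,X)=21/2
step 2: merge (H,X) at d=2; branch lengths H→1, X→1; new cluster HX
  updated: d(C,HX)=35/2, d(HX,MQ)=41/4
step 3: merge (HX,MQ) at d=41/4; branch lengths HX→33/8, MQ→37/8; new cluster HMQX
  updated: d(C,HMQX)=57/4
step 4: merge (C,HMQX) at d=57/4; branch lengths C→57/8, HMQX→2; new cluster CHMQX
final tree: (C:57/8,((H:1,X:1):33/8,(M:1/2,Q:1/2):37/8):2)
total length: 167/8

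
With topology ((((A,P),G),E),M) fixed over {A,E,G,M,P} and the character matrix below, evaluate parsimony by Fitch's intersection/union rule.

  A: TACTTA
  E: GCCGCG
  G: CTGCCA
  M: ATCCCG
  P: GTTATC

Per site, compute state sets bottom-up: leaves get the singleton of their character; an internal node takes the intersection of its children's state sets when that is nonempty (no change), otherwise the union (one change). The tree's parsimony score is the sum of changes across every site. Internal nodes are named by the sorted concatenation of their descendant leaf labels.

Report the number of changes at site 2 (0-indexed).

AP@0: {T} ∪ {G} = {G,T} (union, +1)
AGP@0: {G,T} ∪ {C} = {C,G,T} (union, +1)
AEGP@0: {C,G,T} ∩ {G} = {G} (intersection, +0)
AEGMP@0: {G} ∪ {A} = {A,G} (union, +1)
AP@1: {A} ∪ {T} = {A,T} (union, +1)
AGP@1: {A,T} ∩ {T} = {T} (intersection, +0)
AEGP@1: {T} ∪ {C} = {C,T} (union, +1)
AEGMP@1: {C,T} ∩ {T} = {T} (intersection, +0)
AP@2: {C} ∪ {T} = {C,T} (union, +1)
AGP@2: {C,T} ∪ {G} = {C,G,T} (union, +1)
AEGP@2: {C,G,T} ∩ {C} = {C} (intersection, +0)
AEGMP@2: {C} ∩ {C} = {C} (intersection, +0)
AP@3: {T} ∪ {A} = {A,T} (union, +1)
AGP@3: {A,T} ∪ {C} = {A,C,T} (union, +1)
AEGP@3: {A,C,T} ∪ {G} = {A,C,G,T} (union, +1)
AEGMP@3: {A,C,G,T} ∩ {C} = {C} (intersection, +0)
AP@4: {T} ∩ {T} = {T} (intersection, +0)
AGP@4: {T} ∪ {C} = {C,T} (union, +1)
AEGP@4: {C,T} ∩ {C} = {C} (intersection, +0)
AEGMP@4: {C} ∩ {C} = {C} (intersection, +0)
AP@5: {A} ∪ {C} = {A,C} (union, +1)
AGP@5: {A,C} ∩ {A} = {A} (intersection, +0)
AEGP@5: {A} ∪ {G} = {A,G} (union, +1)
AEGMP@5: {A,G} ∩ {G} = {G} (intersection, +0)
per-site changes: [3, 2, 2, 3, 1, 2]; total = 13

2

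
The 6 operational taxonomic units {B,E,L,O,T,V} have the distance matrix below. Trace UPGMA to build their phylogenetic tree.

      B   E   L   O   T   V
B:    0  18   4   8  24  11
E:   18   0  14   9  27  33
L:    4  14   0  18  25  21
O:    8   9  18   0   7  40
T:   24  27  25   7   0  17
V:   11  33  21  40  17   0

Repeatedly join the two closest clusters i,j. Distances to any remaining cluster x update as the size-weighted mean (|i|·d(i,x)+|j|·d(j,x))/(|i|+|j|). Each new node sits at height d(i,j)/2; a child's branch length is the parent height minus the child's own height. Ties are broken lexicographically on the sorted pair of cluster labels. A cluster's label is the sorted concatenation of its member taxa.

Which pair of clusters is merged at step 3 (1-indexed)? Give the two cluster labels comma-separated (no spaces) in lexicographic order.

BL,E

1. join B+L (d=4) ⇒ BL; edges |B|=2, |L|=2
  updated: d(BL,E)=16, d(BL,O)=13, d(BL,T)=49/2, d(BL,V)=16
2. join O+T (d=7) ⇒ OT; edges |O|=7/2, |T|=7/2
  updated: d(BL,OT)=75/4, d(E,OT)=18, d(OT,V)=57/2
3. join BL+E (d=16) ⇒ BEL; edges |BL|=6, |E|=8
  updated: d(BEL,OT)=37/2, d(BEL,V)=65/3
4. join BEL+OT (d=37/2) ⇒ BELOT; edges |BEL|=5/4, |OT|=23/4
  updated: d(BELOT,V)=122/5
5. join BELOT+V (d=122/5) ⇒ BELOTV; edges |BELOT|=59/20, |V|=61/5
final tree: ((((B:2,L:2):6,E:8):5/4,(O:7/2,T:7/2):23/4):59/20,V:61/5)
total length: 943/20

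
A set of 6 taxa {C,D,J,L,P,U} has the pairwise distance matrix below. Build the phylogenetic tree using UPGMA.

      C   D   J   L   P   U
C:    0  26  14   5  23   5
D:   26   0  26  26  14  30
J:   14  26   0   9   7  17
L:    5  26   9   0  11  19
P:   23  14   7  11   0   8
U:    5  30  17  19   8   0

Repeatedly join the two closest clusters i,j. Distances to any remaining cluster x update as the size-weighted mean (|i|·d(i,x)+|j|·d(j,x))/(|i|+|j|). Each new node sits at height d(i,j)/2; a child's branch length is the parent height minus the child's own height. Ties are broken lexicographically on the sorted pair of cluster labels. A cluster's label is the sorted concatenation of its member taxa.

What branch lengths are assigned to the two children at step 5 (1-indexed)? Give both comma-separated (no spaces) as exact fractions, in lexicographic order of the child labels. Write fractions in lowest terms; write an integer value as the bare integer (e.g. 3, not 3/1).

step 1: merge (C,L) at d=5; branch lengths C→5/2, L→5/2; new cluster CL
  updated: d(CL,D)=26, d(CL,J)=23/2, d(CL,P)=17, d(CL,U)=12
step 2: merge (J,P) at d=7; branch lengths J→7/2, P→7/2; new cluster JP
  updated: d(CL,JP)=57/4, d(D,JP)=20, d(JP,U)=25/2
step 3: merge (CL,U) at d=12; branch lengths CL→7/2, U→6; new cluster CLU
  updated: d(CLU,D)=82/3, d(CLU,JP)=41/3
step 4: merge (CLU,JP) at d=41/3; branch lengths CLU→5/6, JP→10/3; new cluster CJLPU
  updated: d(CJLPU,D)=122/5
step 5: merge (CJLPU,D) at d=122/5; branch lengths CJLPU→161/30, D→61/5; new cluster CDJLPU
final tree: ((((C:5/2,L:5/2):7/2,U:6):5/6,(J:7/2,P:7/2):10/3):161/30,D:61/5)
total length: 1297/30

161/30,61/5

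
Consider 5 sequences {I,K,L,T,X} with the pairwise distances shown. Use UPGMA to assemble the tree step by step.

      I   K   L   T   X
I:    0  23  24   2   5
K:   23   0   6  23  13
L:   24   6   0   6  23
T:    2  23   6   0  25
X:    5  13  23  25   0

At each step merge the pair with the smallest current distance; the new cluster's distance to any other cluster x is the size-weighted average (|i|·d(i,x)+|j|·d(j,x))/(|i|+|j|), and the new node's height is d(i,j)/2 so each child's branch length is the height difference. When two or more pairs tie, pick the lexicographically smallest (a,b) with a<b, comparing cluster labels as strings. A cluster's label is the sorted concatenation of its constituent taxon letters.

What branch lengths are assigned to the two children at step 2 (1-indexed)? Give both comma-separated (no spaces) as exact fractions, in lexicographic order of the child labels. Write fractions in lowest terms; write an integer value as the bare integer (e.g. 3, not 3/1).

3,3

step 1: merge (I,T) at d=2; branch lengths I→1, T→1; new cluster IT
  updated: d(IT,K)=23, d(IT,L)=15, d(IT,X)=15
step 2: merge (K,L) at d=6; branch lengths K→3, L→3; new cluster KL
  updated: d(IT,KL)=19, d(KL,X)=18
step 3: merge (IT,X) at d=15; branch lengths IT→13/2, X→15/2; new cluster ITX
  updated: d(ITX,KL)=56/3
step 4: merge (ITX,KL) at d=56/3; branch lengths ITX→11/6, KL→19/3; new cluster IKLTX
final tree: (((I:1,T:1):13/2,X:15/2):11/6,(K:3,L:3):19/3)
total length: 181/6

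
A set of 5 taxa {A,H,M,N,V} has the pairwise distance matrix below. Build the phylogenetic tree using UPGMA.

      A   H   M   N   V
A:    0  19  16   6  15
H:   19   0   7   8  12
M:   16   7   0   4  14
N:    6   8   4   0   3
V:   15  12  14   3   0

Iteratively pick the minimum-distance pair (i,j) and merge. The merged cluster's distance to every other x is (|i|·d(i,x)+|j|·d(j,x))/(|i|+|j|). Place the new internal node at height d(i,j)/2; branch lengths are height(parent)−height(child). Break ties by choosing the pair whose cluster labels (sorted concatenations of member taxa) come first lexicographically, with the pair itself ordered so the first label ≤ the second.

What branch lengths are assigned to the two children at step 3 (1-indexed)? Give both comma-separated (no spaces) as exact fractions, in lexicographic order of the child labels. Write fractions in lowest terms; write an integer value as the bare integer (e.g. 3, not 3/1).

5/4,13/4

iteration 1: select N,V (d=3); attach at lengths (3/2, 3/2); label the merged cluster NV
  updated: d(A,NV)=21/2, d(H,NV)=10, d(M,NV)=9
iteration 2: select H,M (d=7); attach at lengths (7/2, 7/2); label the merged cluster HM
  updated: d(A,HM)=35/2, d(HM,NV)=19/2
iteration 3: select HM,NV (d=19/2); attach at lengths (5/4, 13/4); label the merged cluster HMNV
  updated: d(A,HMNV)=14
iteration 4: select A,HMNV (d=14); attach at lengths (7, 9/4); label the merged cluster AHMNV
final tree: (A:7,((H:7/2,M:7/2):5/4,(N:3/2,V:3/2):13/4):9/4)
total length: 95/4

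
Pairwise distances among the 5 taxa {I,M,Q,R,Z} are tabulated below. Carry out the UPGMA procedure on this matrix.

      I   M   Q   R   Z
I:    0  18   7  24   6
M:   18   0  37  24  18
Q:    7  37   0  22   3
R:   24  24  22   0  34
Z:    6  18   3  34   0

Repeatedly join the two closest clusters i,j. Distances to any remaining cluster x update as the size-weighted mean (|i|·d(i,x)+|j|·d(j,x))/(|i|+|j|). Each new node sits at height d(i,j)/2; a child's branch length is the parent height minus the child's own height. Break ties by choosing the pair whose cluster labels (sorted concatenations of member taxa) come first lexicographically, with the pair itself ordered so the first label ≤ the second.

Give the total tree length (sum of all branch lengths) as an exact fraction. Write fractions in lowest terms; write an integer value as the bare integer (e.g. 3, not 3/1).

1. join Q+Z (d=3) ⇒ QZ; edges |Q|=3/2, |Z|=3/2
  updated: d(I,QZ)=13/2, d(M,QZ)=55/2, d(QZ,R)=28
2. join I+QZ (d=13/2) ⇒ IQZ; edges |I|=13/4, |QZ|=7/4
  updated: d(IQZ,M)=73/3, d(IQZ,R)=80/3
3. join M+R (d=24) ⇒ MR; edges |M|=12, |R|=12
  updated: d(IQZ,MR)=51/2
4. join IQZ+MR (d=51/2) ⇒ IMQRZ; edges |IQZ|=19/2, |MR|=3/4
final tree: ((I:13/4,(Q:3/2,Z:3/2):7/4):19/2,(M:12,R:12):3/4)
total length: 169/4

169/4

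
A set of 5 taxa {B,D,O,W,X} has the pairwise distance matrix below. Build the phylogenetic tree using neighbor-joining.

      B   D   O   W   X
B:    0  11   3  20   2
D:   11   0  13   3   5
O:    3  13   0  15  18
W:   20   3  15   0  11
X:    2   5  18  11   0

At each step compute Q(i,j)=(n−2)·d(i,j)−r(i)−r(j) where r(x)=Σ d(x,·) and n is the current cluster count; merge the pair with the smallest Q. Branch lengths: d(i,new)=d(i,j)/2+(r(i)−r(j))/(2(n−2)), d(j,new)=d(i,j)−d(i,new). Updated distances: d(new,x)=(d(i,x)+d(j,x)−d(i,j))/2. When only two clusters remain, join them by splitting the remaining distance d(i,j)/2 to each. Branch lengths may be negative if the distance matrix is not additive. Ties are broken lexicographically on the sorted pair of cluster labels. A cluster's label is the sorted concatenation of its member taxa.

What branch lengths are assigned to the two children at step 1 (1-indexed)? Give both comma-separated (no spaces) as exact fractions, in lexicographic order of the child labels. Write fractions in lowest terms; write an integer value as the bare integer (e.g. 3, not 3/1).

-2/3,11/3

step 1: merge (B,O) at d=3, Q=-76; branch lengths B→-2/3, O→11/3; new cluster BO
  updated: d(BO,D)=21/2, d(BO,W)=16, d(BO,X)=17/2
step 2: merge (BO,X) at d=17/2, Q=-85/2; branch lengths BO→55/8, X→13/8; new cluster BOX
  updated: d(BOX,D)=7/2, d(BOX,W)=37/4
step 3: merge (BOX,D) at d=7/2, Q=-63/4; branch lengths BOX→39/8, D→-11/8; new cluster BDOX
  updated: d(BDOX,W)=35/8
step 4: merge (BDOX,W) at d=35/8; branch lengths BDOX→35/16, W→35/16; new cluster BDOWX
final tree: ((((B:-2/3,O:11/3):55/8,X:13/8):39/8,D:-11/8):35/16,W:35/16)
total length: 155/8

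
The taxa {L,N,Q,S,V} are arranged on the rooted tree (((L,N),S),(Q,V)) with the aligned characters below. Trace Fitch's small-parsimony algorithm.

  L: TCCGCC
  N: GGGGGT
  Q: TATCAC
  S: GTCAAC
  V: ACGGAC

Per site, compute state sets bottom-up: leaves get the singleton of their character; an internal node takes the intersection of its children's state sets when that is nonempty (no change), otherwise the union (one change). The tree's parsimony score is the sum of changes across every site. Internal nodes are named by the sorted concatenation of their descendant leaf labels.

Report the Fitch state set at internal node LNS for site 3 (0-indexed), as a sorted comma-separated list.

A,G

[col 0] LN: children L:{T}, N:{G} ∪→ {G,T}; cost 1
[col 0] LNS: children LN:{G,T}, S:{G} ∩→ {G}; cost 0
[col 0] QV: children Q:{T}, V:{A} ∪→ {A,T}; cost 1
[col 0] LNQSV: children LNS:{G}, QV:{A,T} ∪→ {A,G,T}; cost 1
[col 1] LN: children L:{C}, N:{G} ∪→ {C,G}; cost 1
[col 1] LNS: children LN:{C,G}, S:{T} ∪→ {C,G,T}; cost 1
[col 1] QV: children Q:{A}, V:{C} ∪→ {A,C}; cost 1
[col 1] LNQSV: children LNS:{C,G,T}, QV:{A,C} ∩→ {C}; cost 0
[col 2] LN: children L:{C}, N:{G} ∪→ {C,G}; cost 1
[col 2] LNS: children LN:{C,G}, S:{C} ∩→ {C}; cost 0
[col 2] QV: children Q:{T}, V:{G} ∪→ {G,T}; cost 1
[col 2] LNQSV: children LNS:{C}, QV:{G,T} ∪→ {C,G,T}; cost 1
[col 3] LN: children L:{G}, N:{G} ∩→ {G}; cost 0
[col 3] LNS: children LN:{G}, S:{A} ∪→ {A,G}; cost 1
[col 3] QV: children Q:{C}, V:{G} ∪→ {C,G}; cost 1
[col 3] LNQSV: children LNS:{A,G}, QV:{C,G} ∩→ {G}; cost 0
[col 4] LN: children L:{C}, N:{G} ∪→ {C,G}; cost 1
[col 4] LNS: children LN:{C,G}, S:{A} ∪→ {A,C,G}; cost 1
[col 4] QV: children Q:{A}, V:{A} ∩→ {A}; cost 0
[col 4] LNQSV: children LNS:{A,C,G}, QV:{A} ∩→ {A}; cost 0
[col 5] LN: children L:{C}, N:{T} ∪→ {C,T}; cost 1
[col 5] LNS: children LN:{C,T}, S:{C} ∩→ {C}; cost 0
[col 5] QV: children Q:{C}, V:{C} ∩→ {C}; cost 0
[col 5] LNQSV: children LNS:{C}, QV:{C} ∩→ {C}; cost 0
per-site changes: [3, 3, 3, 2, 2, 1]; total = 14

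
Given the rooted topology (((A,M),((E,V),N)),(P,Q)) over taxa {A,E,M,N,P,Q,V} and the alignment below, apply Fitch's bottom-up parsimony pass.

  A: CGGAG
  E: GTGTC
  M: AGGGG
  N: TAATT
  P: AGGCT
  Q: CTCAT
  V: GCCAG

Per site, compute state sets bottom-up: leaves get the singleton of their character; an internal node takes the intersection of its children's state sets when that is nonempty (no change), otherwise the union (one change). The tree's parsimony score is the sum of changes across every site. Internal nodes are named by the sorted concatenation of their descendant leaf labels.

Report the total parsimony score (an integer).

[col 0] AM: children A:{C}, M:{A} ∪→ {A,C}; cost 1
[col 0] EV: children E:{G}, V:{G} ∩→ {G}; cost 0
[col 0] ENV: children EV:{G}, N:{T} ∪→ {G,T}; cost 1
[col 0] AEMNV: children AM:{A,C}, ENV:{G,T} ∪→ {A,C,G,T}; cost 1
[col 0] PQ: children P:{A}, Q:{C} ∪→ {A,C}; cost 1
[col 0] AEMNPQV: children AEMNV:{A,C,G,T}, PQ:{A,C} ∩→ {A,C}; cost 0
[col 1] AM: children A:{G}, M:{G} ∩→ {G}; cost 0
[col 1] EV: children E:{T}, V:{C} ∪→ {C,T}; cost 1
[col 1] ENV: children EV:{C,T}, N:{A} ∪→ {A,C,T}; cost 1
[col 1] AEMNV: children AM:{G}, ENV:{A,C,T} ∪→ {A,C,G,T}; cost 1
[col 1] PQ: children P:{G}, Q:{T} ∪→ {G,T}; cost 1
[col 1] AEMNPQV: children AEMNV:{A,C,G,T}, PQ:{G,T} ∩→ {G,T}; cost 0
[col 2] AM: children A:{G}, M:{G} ∩→ {G}; cost 0
[col 2] EV: children E:{G}, V:{C} ∪→ {C,G}; cost 1
[col 2] ENV: children EV:{C,G}, N:{A} ∪→ {A,C,G}; cost 1
[col 2] AEMNV: children AM:{G}, ENV:{A,C,G} ∩→ {G}; cost 0
[col 2] PQ: children P:{G}, Q:{C} ∪→ {C,G}; cost 1
[col 2] AEMNPQV: children AEMNV:{G}, PQ:{C,G} ∩→ {G}; cost 0
[col 3] AM: children A:{A}, M:{G} ∪→ {A,G}; cost 1
[col 3] EV: children E:{T}, V:{A} ∪→ {A,T}; cost 1
[col 3] ENV: children EV:{A,T}, N:{T} ∩→ {T}; cost 0
[col 3] AEMNV: children AM:{A,G}, ENV:{T} ∪→ {A,G,T}; cost 1
[col 3] PQ: children P:{C}, Q:{A} ∪→ {A,C}; cost 1
[col 3] AEMNPQV: children AEMNV:{A,G,T}, PQ:{A,C} ∩→ {A}; cost 0
[col 4] AM: children A:{G}, M:{G} ∩→ {G}; cost 0
[col 4] EV: children E:{C}, V:{G} ∪→ {C,G}; cost 1
[col 4] ENV: children EV:{C,G}, N:{T} ∪→ {C,G,T}; cost 1
[col 4] AEMNV: children AM:{G}, ENV:{C,G,T} ∩→ {G}; cost 0
[col 4] PQ: children P:{T}, Q:{T} ∩→ {T}; cost 0
[col 4] AEMNPQV: children AEMNV:{G}, PQ:{T} ∪→ {G,T}; cost 1
per-site changes: [4, 4, 3, 4, 3]; total = 18

18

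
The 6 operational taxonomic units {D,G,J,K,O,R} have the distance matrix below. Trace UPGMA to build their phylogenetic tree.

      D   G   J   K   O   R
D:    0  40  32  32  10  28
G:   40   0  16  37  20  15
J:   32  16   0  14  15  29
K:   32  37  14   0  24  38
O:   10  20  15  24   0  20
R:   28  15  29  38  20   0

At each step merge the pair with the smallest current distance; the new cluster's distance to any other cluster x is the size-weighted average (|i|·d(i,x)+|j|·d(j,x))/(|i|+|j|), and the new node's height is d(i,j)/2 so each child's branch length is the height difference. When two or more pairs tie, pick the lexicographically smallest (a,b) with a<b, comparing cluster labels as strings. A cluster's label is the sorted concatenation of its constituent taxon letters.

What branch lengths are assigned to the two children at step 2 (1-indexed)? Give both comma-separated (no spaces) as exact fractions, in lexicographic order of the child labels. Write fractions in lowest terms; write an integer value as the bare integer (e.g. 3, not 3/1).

1. join D+O (d=10) ⇒ DO; edges |D|=5, |O|=5
  updated: d(DO,G)=30, d(DO,J)=47/2, d(DO,K)=28, d(DO,R)=24
2. join J+K (d=14) ⇒ JK; edges |J|=7, |K|=7
  updated: d(DO,JK)=103/4, d(G,JK)=53/2, d(JK,R)=67/2
3. join G+R (d=15) ⇒ GR; edges |G|=15/2, |R|=15/2
  updated: d(DO,GR)=27, d(GR,JK)=30
4. join DO+JK (d=103/4) ⇒ DJKO; edges |DO|=63/8, |JK|=47/8
  updated: d(DJKO,GR)=57/2
5. join DJKO+GR (d=57/2) ⇒ DGJKOR; edges |DJKO|=11/8, |GR|=27/4
final tree: (((D:5,O:5):63/8,(J:7,K:7):47/8):11/8,(G:15/2,R:15/2):27/4)
total length: 487/8

7,7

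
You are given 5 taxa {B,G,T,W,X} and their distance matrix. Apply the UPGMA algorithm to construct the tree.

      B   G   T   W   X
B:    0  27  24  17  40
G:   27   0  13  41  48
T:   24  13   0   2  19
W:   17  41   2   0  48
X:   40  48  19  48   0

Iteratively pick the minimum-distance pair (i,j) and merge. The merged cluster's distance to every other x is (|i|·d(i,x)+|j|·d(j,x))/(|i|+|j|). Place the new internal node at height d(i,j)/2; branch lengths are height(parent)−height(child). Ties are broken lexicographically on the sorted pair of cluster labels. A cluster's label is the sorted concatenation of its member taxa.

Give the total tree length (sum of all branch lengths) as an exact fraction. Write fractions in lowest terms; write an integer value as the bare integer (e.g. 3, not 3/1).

127/2

1. join T+W (d=2) ⇒ TW; edges |T|=1, |W|=1
  updated: d(B,TW)=41/2, d(G,TW)=27, d(TW,X)=67/2
2. join B+TW (d=41/2) ⇒ BTW; edges |B|=41/4, |TW|=37/4
  updated: d(BTW,G)=27, d(BTW,X)=107/3
3. join BTW+G (d=27) ⇒ BGTW; edges |BTW|=13/4, |G|=27/2
  updated: d(BGTW,X)=155/4
4. join BGTW+X (d=155/4) ⇒ BGTWX; edges |BGTW|=47/8, |X|=155/8
final tree: (((B:41/4,(T:1,W:1):37/4):13/4,G:27/2):47/8,X:155/8)
total length: 127/2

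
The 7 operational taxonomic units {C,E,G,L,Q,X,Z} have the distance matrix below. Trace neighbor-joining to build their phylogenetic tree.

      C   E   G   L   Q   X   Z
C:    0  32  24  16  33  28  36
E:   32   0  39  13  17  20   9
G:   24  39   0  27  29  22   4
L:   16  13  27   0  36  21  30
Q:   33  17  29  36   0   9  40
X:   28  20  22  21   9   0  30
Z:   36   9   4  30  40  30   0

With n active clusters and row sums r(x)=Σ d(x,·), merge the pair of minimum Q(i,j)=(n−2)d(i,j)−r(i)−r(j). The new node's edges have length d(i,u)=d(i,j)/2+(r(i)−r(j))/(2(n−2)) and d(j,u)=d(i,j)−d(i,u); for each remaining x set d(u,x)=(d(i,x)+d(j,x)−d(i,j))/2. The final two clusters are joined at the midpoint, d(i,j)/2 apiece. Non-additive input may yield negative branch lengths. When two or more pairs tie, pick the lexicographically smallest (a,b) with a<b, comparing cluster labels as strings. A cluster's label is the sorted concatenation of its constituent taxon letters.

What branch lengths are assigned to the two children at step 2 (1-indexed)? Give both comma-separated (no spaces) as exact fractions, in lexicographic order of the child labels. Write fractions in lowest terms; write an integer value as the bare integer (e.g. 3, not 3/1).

123/16,21/16

1. join G+Z (d=4, Q=-274) ⇒ GZ; edges |G|=8/5, |Z|=12/5
  updated: d(C,GZ)=28, d(E,GZ)=22, d(GZ,L)=53/2, d(GZ,Q)=65/2, d(GZ,X)=24
2. join Q+X (d=9, Q=-387/2) ⇒ QX; edges |Q|=123/16, |X|=21/16
  updated: d(C,QX)=26, d(E,QX)=14, d(GZ,QX)=95/4, d(L,QX)=24
3. join C+L (d=16, Q=-267/2) ⇒ CL; edges |C|=47/4, |L|=17/4
  updated: d(CL,E)=29/2, d(CL,GZ)=77/4, d(CL,QX)=17
4. join CL+GZ (d=77/4, Q=-309/4) ⇒ CGLZ; edges |CL|=97/16, |GZ|=211/16
  updated: d(CGLZ,E)=69/8, d(CGLZ,QX)=43/4
5. join CGLZ+E (d=69/8, Q=-267/8) ⇒ CEGLZ; edges |CGLZ|=43/16, |E|=95/16
  updated: d(CEGLZ,QX)=129/16
6. join CEGLZ+QX (d=129/16) ⇒ CEGLQXZ; edges |CEGLZ|=129/32, |QX|=129/32
final tree: ((((C:47/4,L:17/4):97/16,(G:8/5,Z:12/5):211/16):43/16,E:95/16):129/32,(Q:123/16,X:21/16):129/32)
total length: 1039/16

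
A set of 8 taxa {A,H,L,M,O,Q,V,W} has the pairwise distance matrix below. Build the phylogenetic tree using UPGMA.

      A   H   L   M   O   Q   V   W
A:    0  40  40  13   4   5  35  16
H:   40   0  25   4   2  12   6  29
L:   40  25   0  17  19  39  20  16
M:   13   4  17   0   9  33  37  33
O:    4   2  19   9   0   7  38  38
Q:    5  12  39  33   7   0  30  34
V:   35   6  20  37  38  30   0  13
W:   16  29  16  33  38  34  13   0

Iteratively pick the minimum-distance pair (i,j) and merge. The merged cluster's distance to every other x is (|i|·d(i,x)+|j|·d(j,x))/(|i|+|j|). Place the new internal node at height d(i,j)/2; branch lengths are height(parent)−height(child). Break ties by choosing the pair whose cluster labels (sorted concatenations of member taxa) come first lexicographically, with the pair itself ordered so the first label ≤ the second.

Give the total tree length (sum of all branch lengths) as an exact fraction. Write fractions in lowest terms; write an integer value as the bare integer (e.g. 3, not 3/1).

302/5

iteration 1: select H,O (d=2); attach at lengths (1, 1); label the merged cluster HO
  updated: d(A,HO)=22, d(HO,L)=22, d(HO,M)=13/2, d(HO,Q)=19/2, d(HO,V)=22, d(HO,W)=67/2
iteration 2: select A,Q (d=5); attach at lengths (5/2, 5/2); label the merged cluster AQ
  updated: d(AQ,HO)=63/4, d(AQ,L)=79/2, d(AQ,M)=23, d(AQ,V)=65/2, d(AQ,W)=25
iteration 3: select HO,M (d=13/2); attach at lengths (9/4, 13/4); label the merged cluster HMO
  updated: d(AQ,HMO)=109/6, d(HMO,L)=61/3, d(HMO,V)=27, d(HMO,W)=100/3
iteration 4: select V,W (d=13); attach at lengths (13/2, 13/2); label the merged cluster VW
  updated: d(AQ,VW)=115/4, d(HMO,VW)=181/6, d(L,VW)=18
iteration 5: select L,VW (d=18); attach at lengths (9, 5/2); label the merged cluster LVW
  updated: d(AQ,LVW)=97/3, d(HMO,LVW)=242/9
iteration 6: select AQ,HMO (d=109/6); attach at lengths (79/12, 35/6); label the merged cluster AHMOQ
  updated: d(AHMOQ,LVW)=436/15
iteration 7: select AHMOQ,LVW (d=436/15); attach at lengths (109/20, 83/15); label the merged cluster AHLMOQVW
final tree: (((A:5/2,Q:5/2):79/12,((H:1,O:1):9/4,M:13/4):35/6):109/20,(L:9,(V:13/2,W:13/2):5/2):83/15)
total length: 302/5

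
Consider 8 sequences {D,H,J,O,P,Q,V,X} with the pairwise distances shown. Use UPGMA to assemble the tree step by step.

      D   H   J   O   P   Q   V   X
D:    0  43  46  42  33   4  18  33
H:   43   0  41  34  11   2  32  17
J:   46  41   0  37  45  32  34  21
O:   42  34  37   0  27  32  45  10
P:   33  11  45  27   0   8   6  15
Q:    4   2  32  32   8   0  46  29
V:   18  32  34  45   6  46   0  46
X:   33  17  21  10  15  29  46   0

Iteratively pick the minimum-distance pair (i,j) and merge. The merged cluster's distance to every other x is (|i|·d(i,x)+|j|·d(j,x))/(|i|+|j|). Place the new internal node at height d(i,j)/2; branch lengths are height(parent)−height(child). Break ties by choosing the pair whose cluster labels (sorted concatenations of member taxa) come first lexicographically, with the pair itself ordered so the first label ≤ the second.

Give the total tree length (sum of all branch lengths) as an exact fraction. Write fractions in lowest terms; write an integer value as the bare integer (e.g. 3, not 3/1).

4927/60

iteration 1: select H,Q (d=2); attach at lengths (1, 1); label the merged cluster HQ
  updated: d(D,HQ)=47/2, d(HQ,J)=73/2, d(HQ,O)=33, d(HQ,P)=19/2, d(HQ,V)=39, d(HQ,X)=23
iteration 2: select P,V (d=6); attach at lengths (3, 3); label the merged cluster PV
  updated: d(D,PV)=51/2, d(HQ,PV)=97/4, d(J,PV)=79/2, d(O,PV)=36, d(PV,X)=61/2
iteration 3: select O,X (d=10); attach at lengths (5, 5); label the merged cluster OX
  updated: d(D,OX)=75/2, d(HQ,OX)=28, d(J,OX)=29, d(OX,PV)=133/4
iteration 4: select D,HQ (d=47/2); attach at lengths (47/4, 43/4); label the merged cluster DHQ
  updated: d(DHQ,J)=119/3, d(DHQ,OX)=187/6, d(DHQ,PV)=74/3
iteration 5: select DHQ,PV (d=74/3); attach at lengths (7/12, 28/3); label the merged cluster DHPQV
  updated: d(DHPQV,J)=198/5, d(DHPQV,OX)=32
iteration 6: select J,OX (d=29); attach at lengths (29/2, 19/2); label the merged cluster JOX
  updated: d(DHPQV,JOX)=518/15
iteration 7: select DHPQV,JOX (d=518/15); attach at lengths (74/15, 83/30); label the merged cluster DHJOPQVX
final tree: (((D:47/4,(H:1,Q:1):43/4):7/12,(P:3,V:3):28/3):74/15,(J:29/2,(O:5,X:5):19/2):83/30)
total length: 4927/60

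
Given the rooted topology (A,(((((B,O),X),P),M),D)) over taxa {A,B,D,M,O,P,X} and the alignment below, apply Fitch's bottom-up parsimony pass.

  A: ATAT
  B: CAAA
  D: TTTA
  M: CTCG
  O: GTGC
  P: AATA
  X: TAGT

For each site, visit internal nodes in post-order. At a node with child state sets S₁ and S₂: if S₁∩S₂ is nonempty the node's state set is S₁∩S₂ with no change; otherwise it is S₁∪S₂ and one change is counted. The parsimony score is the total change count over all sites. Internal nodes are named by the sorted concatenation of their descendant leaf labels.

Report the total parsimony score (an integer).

15

site 0, node BO: B={C} ∪ O={G} → {C,G} (+1)
site 0, node BOX: BO={C,G} ∪ X={T} → {C,G,T} (+1)
site 0, node BOPX: BOX={C,G,T} ∪ P={A} → {A,C,G,T} (+1)
site 0, node BMOPX: BOPX={A,C,G,T} ∩ M={C} → {C} (+0)
site 0, node BDMOPX: BMOPX={C} ∪ D={T} → {C,T} (+1)
site 0, node ABDMOPX: A={A} ∪ BDMOPX={C,T} → {A,C,T} (+1)
site 1, node BO: B={A} ∪ O={T} → {A,T} (+1)
site 1, node BOX: BO={A,T} ∩ X={A} → {A} (+0)
site 1, node BOPX: BOX={A} ∩ P={A} → {A} (+0)
site 1, node BMOPX: BOPX={A} ∪ M={T} → {A,T} (+1)
site 1, node BDMOPX: BMOPX={A,T} ∩ D={T} → {T} (+0)
site 1, node ABDMOPX: A={T} ∩ BDMOPX={T} → {T} (+0)
site 2, node BO: B={A} ∪ O={G} → {A,G} (+1)
site 2, node BOX: BO={A,G} ∩ X={G} → {G} (+0)
site 2, node BOPX: BOX={G} ∪ P={T} → {G,T} (+1)
site 2, node BMOPX: BOPX={G,T} ∪ M={C} → {C,G,T} (+1)
site 2, node BDMOPX: BMOPX={C,G,T} ∩ D={T} → {T} (+0)
site 2, node ABDMOPX: A={A} ∪ BDMOPX={T} → {A,T} (+1)
site 3, node BO: B={A} ∪ O={C} → {A,C} (+1)
site 3, node BOX: BO={A,C} ∪ X={T} → {A,C,T} (+1)
site 3, node BOPX: BOX={A,C,T} ∩ P={A} → {A} (+0)
site 3, node BMOPX: BOPX={A} ∪ M={G} → {A,G} (+1)
site 3, node BDMOPX: BMOPX={A,G} ∩ D={A} → {A} (+0)
site 3, node ABDMOPX: A={T} ∪ BDMOPX={A} → {A,T} (+1)
per-site changes: [5, 2, 4, 4]; total = 15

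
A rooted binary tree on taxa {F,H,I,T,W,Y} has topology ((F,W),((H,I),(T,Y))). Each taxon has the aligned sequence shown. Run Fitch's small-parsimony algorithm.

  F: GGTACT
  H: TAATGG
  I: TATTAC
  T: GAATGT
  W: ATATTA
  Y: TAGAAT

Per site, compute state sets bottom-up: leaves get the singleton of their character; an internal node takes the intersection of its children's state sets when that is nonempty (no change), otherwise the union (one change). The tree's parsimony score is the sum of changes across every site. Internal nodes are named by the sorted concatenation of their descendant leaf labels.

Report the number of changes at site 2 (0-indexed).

3

FW@0: {G} ∪ {A} = {A,G} (union, +1)
HI@0: {T} ∩ {T} = {T} (intersection, +0)
TY@0: {G} ∪ {T} = {G,T} (union, +1)
HITY@0: {T} ∩ {G,T} = {T} (intersection, +0)
FHITWY@0: {A,G} ∪ {T} = {A,G,T} (union, +1)
FW@1: {G} ∪ {T} = {G,T} (union, +1)
HI@1: {A} ∩ {A} = {A} (intersection, +0)
TY@1: {A} ∩ {A} = {A} (intersection, +0)
HITY@1: {A} ∩ {A} = {A} (intersection, +0)
FHITWY@1: {G,T} ∪ {A} = {A,G,T} (union, +1)
FW@2: {T} ∪ {A} = {A,T} (union, +1)
HI@2: {A} ∪ {T} = {A,T} (union, +1)
TY@2: {A} ∪ {G} = {A,G} (union, +1)
HITY@2: {A,T} ∩ {A,G} = {A} (intersection, +0)
FHITWY@2: {A,T} ∩ {A} = {A} (intersection, +0)
FW@3: {A} ∪ {T} = {A,T} (union, +1)
HI@3: {T} ∩ {T} = {T} (intersection, +0)
TY@3: {T} ∪ {A} = {A,T} (union, +1)
HITY@3: {T} ∩ {A,T} = {T} (intersection, +0)
FHITWY@3: {A,T} ∩ {T} = {T} (intersection, +0)
FW@4: {C} ∪ {T} = {C,T} (union, +1)
HI@4: {G} ∪ {A} = {A,G} (union, +1)
TY@4: {G} ∪ {A} = {A,G} (union, +1)
HITY@4: {A,G} ∩ {A,G} = {A,G} (intersection, +0)
FHITWY@4: {C,T} ∪ {A,G} = {A,C,G,T} (union, +1)
FW@5: {T} ∪ {A} = {A,T} (union, +1)
HI@5: {G} ∪ {C} = {C,G} (union, +1)
TY@5: {T} ∩ {T} = {T} (intersection, +0)
HITY@5: {C,G} ∪ {T} = {C,G,T} (union, +1)
FHITWY@5: {A,T} ∩ {C,G,T} = {T} (intersection, +0)
per-site changes: [3, 2, 3, 2, 4, 3]; total = 17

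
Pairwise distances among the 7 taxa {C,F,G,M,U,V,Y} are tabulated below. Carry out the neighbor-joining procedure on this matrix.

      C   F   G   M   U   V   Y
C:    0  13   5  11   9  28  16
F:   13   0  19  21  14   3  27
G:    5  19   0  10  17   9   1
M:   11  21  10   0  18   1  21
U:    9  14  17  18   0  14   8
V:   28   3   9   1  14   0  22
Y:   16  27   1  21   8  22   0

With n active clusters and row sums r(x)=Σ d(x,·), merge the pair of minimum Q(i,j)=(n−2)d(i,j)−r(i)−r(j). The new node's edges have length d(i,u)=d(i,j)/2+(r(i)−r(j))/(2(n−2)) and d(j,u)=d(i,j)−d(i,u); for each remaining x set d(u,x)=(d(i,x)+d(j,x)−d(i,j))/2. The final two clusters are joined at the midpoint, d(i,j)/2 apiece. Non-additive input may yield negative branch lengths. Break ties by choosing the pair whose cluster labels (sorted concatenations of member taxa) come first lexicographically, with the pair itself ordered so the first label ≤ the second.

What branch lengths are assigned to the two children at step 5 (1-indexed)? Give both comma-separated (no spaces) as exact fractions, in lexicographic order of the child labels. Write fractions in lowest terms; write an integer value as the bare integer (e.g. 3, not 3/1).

1/2,43/8

1. join F+V (d=3, Q=-159) ⇒ FV; edges |F|=7/2, |V|=-1/2
  updated: d(C,FV)=19, d(FV,G)=25/2, d(FV,M)=19/2, d(FV,U)=25/2, d(FV,Y)=23
2. join G+Y (d=1, Q=-221/2) ⇒ GY; edges |G|=-39/16, |Y|=55/16
  updated: d(C,GY)=10, d(FV,GY)=69/4, d(GY,M)=15, d(GY,U)=12
3. join FV+M (d=19/2, Q=-333/4) ⇒ FMV; edges |FV|=133/24, |M|=95/24
  updated: d(C,FMV)=41/4, d(FMV,GY)=91/8, d(FMV,U)=21/2
4. join C+U (d=9, Q=-171/4) ⇒ CU; edges |C|=63/16, |U|=81/16
  updated: d(CU,FMV)=47/8, d(CU,GY)=13/2
5. join CU+FMV (d=47/8, Q=-95/4) ⇒ CFMUV; edges |CU|=1/2, |FMV|=43/8
  updated: d(CFMUV,GY)=6
6. join CFMUV+GY (d=6) ⇒ CFGMUVY; edges |CFMUV|=3, |GY|=3
final tree: (((C:63/16,U:81/16):1/2,((F:7/2,V:-1/2):133/24,M:95/24):43/8):3,(G:-39/16,Y:55/16):3)
total length: 275/8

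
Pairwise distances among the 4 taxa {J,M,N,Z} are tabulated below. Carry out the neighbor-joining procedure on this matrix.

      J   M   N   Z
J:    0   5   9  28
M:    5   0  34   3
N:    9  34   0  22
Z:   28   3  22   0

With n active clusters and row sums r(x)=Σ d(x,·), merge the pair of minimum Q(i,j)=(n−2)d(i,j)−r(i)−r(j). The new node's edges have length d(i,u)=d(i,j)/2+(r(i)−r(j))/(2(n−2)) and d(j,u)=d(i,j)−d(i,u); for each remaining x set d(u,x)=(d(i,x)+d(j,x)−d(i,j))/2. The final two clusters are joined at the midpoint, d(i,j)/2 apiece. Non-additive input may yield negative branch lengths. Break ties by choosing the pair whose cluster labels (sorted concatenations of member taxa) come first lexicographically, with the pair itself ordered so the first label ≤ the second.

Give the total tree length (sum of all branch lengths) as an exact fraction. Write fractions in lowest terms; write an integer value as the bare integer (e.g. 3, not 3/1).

iteration 1: select J,N (d=9, Q=-89); attach at lengths (-5/4, 41/4); label the merged cluster JN
  updated: d(JN,M)=15, d(JN,Z)=41/2
iteration 2: select JN,M (d=15, Q=-77/2); attach at lengths (65/4, -5/4); label the merged cluster JMN
  updated: d(JMN,Z)=17/4
iteration 3: select JMN,Z (d=17/4); attach at lengths (17/8, 17/8); label the merged cluster JMNZ
final tree: (((J:-5/4,N:41/4):65/4,M:-5/4):17/8,Z:17/8)
total length: 113/4

113/4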